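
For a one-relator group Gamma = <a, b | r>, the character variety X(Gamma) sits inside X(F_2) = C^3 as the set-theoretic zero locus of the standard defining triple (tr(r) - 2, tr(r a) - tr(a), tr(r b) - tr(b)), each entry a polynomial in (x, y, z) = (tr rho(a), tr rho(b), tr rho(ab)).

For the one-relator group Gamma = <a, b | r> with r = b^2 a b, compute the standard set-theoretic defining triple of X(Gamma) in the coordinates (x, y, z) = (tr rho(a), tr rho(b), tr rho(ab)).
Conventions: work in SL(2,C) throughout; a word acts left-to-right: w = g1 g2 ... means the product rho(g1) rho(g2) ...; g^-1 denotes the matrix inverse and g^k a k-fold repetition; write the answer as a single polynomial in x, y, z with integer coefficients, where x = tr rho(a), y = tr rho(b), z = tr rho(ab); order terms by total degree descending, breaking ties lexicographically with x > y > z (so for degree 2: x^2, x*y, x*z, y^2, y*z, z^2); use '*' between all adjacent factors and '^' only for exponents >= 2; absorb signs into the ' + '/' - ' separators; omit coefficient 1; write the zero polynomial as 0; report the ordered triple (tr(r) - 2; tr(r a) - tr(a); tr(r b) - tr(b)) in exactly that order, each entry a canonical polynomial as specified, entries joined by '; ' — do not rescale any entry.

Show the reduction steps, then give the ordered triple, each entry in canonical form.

and tr(a b^2) = tr(b) * tr(a b) - tr(a)   [square of b] = y*z - x
tr(b^2 a b) = tr(b) * tr(a b^2) - tr(a b)   [square of b] = y^2*z - x*y - z
tr(a b a b) = tr(b a) * tr(b a) - tr(1)  (split on b) = z^2 - 2
tr(a b a) = tr(a) * tr(b a) - tr(b)  (reduce the a square) = x*z - y
tr(b^2 a b a) = tr(b) * tr(a b a b) - tr(a b a)  (reduce the b square) = y*z^2 - x*z - y
tr(b^2 a b^2) = tr(b) * tr(b a b^2) - tr(b a b)  (reduce the b square) = y^3*z - x*y^2 - 2*y*z + x
assemble the triple (tr(r) - 2; tr(r a) - x; tr(r b) - y)

y^2*z - x*y - z - 2; y*z^2 - x*z - x - y; y^3*z - x*y^2 - 2*y*z + x - y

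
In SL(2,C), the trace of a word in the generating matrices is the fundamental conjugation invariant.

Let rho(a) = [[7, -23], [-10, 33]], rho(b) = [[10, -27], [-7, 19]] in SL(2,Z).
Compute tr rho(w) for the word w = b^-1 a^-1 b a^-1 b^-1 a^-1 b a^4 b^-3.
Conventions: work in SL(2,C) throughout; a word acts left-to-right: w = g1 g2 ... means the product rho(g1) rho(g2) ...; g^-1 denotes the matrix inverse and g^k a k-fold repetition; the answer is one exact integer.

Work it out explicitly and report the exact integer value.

rho(b^-1) = [[19, 27], [7, 10]]
... * rho(a^-1) = [[33, 23], [10, 7]]  ->  [[897, 626], [331, 231]]
... * rho(b) = [[10, -27], [-7, 19]]  ->  [[4588, -12325], [1693, -4548]]
... * rho(a^-1) = [[33, 23], [10, 7]]  ->  [[28154, 19249], [10389, 7103]]
... * rho(b^-1) = [[19, 27], [7, 10]]  ->  [[669669, 952648], [247112, 351533]]
... * rho(a^-1) = [[33, 23], [10, 7]]  ->  [[31625557, 22070923], [11670026, 8144307]]
... * rho(b) = [[10, -27], [-7, 19]]  ->  [[161759109, -434542502], [59690111, -160348869]]
... * rho(a) = [[7, -23], [-10, 33]]  ->  [[5477738783, -18060362073], [2021319467, -6664385230]]
... * rho(a) = [[7, -23], [-10, 33]]  ->  [[218947792211, -721979940418], [80793088569, -266415060331]]
... * rho(a) = [[7, -23], [-10, 33]]  ->  [[8752433949657, -28861137254647], [3229702223293, -10649938028010]]
... * rho(a) = [[7, -23], [-10, 33]]  ->  [[349878410194069, -1153723510245462], [129107295843151, -425731106060069]]
... * rho(b^-1) = [[19, 27], [7, 10]]  ->  [[-1428374778030923, -2090518027214757], [-527079121400614, -771414072835613]]
... * rho(b^-1) = [[19, 27], [7, 10]]  ->  [[-41772746973090836, -59471299278982491], [-15414401816460957, -21945277006172708]]
... * rho(b^-1) = [[19, 27], [7, 10]]  ->  [[-1209981287441603321, -1722577161063277482], [-446490573555967139, -635641619106172919]]
tr = -1209981287441603321 + -635641619106172919 = -1845622906547776240

-1845622906547776240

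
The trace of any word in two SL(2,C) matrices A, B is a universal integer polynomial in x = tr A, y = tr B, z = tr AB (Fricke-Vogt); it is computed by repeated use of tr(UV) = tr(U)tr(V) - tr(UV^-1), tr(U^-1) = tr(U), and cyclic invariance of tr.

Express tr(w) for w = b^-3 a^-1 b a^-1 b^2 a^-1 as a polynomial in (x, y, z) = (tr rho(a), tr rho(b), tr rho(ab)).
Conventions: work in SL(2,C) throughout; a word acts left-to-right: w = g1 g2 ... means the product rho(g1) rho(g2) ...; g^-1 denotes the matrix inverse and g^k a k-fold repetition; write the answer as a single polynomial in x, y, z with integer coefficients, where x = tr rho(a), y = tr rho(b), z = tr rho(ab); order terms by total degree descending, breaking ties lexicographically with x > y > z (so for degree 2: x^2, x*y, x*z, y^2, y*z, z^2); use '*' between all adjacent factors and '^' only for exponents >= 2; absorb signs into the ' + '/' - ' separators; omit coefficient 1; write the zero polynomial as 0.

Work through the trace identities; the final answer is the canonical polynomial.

trace(b a^-1) = trace(b) * trace(a) - trace(b a) = x*y - z
apply: trace(b^2) = trace(b) * trace(b) - trace(1) = y^2 - 2
apply: trace(b a b) = trace(b) * trace(a b) - trace(a) = y*z - x
trace(b a b^2) = trace(b) * trace(b a b) - trace(b a) = y^2*z - x*y - z
use: trace(a b a b) = trace(b a) * trace(b a) - trace(1)   [split at repeated b] = z^2 - 2
trace(a b a) = trace(a) * trace(b a) - trace(b) = x*z - y
trace(b a b^2 a) = trace(b) * trace(a b a b) - trace(a b a) = y*z^2 - x*z - y
use: trace(a b^2 a^-1 b) = trace(b a b^2) * trace(a) - trace(b a b^2 a) = x*y^2*z - x^2*y - y*z^2 + y
trace(b^2 a^-1 b^-1 a) = trace(a b^2 a^-1) * trace(b) - trace(a b^2 a^-1 b) = -x*y^2*z + x^2*y + y^3 + y*z^2 - 3*y
trace(a^-1 b^2 a^-1 b^-1) = trace(b^2 a^-1 b^-1) * trace(a) - trace(b^2 a^-1 b^-1 a) = x*y^2*z - y^3 - y*z^2 - x*z + 3*y
use: trace(b^3) = trace(b) * trace(b^2) - trace(b) = y^3 - 3*y
use: trace(b a^-1 b^2) = trace(b^3) * trace(a) - trace(b^3 a) = x*y^3 - y^2*z - 2*x*y + z
trace(b a b^3) = trace(b) * trace(a b^3) - trace(a b^2) = y^3*z - x*y^2 - 2*y*z + x
use: trace(b a b^3 a) = trace(b) * trace(b a b a b) - trace(b a b a) = y^2*z^2 - x*y*z - y^2 - z^2 + 2
apply: trace(b^2 a^-1 b a b) = trace(b a b^3) * trace(a) - trace(b a b^3 a) = x*y^3*z - x^2*y^2 - y^2*z^2 - x*y*z + x^2 + y^2 + z^2 - 2
use: trace(a b a b a b) = trace(b a b a) * trace(b a) - trace(a b)   [split at repeated b] = z^3 - 3*z
trace(a b a b a) = trace(a) * trace(b a b a) - trace(b a b) = x*z^2 - y*z - x
apply: trace(b a b a b^2 a) = trace(b) * trace(a b a b a b) - trace(a b a b a) = y*z^3 - x*z^2 - 2*y*z + x
trace(b^2 a^-1 b a b a) = trace(b a b a b^2) * trace(a) - trace(b a b a b^2 a) = x*y^2*z^2 - x^2*y*z - y*z^3 - x*y^2 + 2*y*z + x
use: trace(a b a^-1 b^2 a^-1 b) = trace(b^2 a^-1 b a b) * trace(a) - trace(b^2 a^-1 b a b a) = x^2*y^3*z - x^3*y^2 - 2*x*y^2*z^2 + y*z^3 + x^3 + 2*x*y^2 + x*z^2 - 2*y*z - 3*x
use: trace(a b a^-1 b^2 a^-1 b^-1) = trace(a b a^-1 b^2 a^-1) * trace(b) - trace(a b a^-1 b^2 a^-1 b) = -x^2*y^3*z + x^3*y^2 + x*y^4 + 2*x*y^2*z^2 - y^3*z - y*z^3 - x^3 - 4*x*y^2 - x*z^2 + 3*y*z + 3*x
trace(b a^-1 b^2 a^-1 b^-2 a) = trace(a b a^-1 b^2 a^-1 b^-1) * trace(b) - trace(a b a^-1 b^2 a^-1) = -x^2*y^4*z + x^3*y^3 + x*y^5 + 2*x*y^3*z^2 - y^4*z - y^2*z^3 - x^3*y - 5*x*y^3 - x*y*z^2 + 4*y^2*z + 5*x*y - z
use: trace(b^-1 a^-1 b a^-1 b^2 a^-1 b^-1) = trace(b a^-1 b^2 a^-1 b^-2) * trace(a) - trace(b a^-1 b^2 a^-1 b^-2 a) = x^2*y^4*z - x^3*y^3 - x*y^5 - 2*x*y^3*z^2 + x^2*y^2*z + y^4*z + y^2*z^3 + x^3*y + 4*x*y^3 - x^2*z - 4*y^2*z - 2*x*y + z
trace(b^2 a^-1) = trace(b^2) * trace(a) - trace(b^2 a) = x*y^2 - y*z - x
trace(a^-1 b^2 a^-1) = trace(b^2 a^-1) * trace(a) - trace(b^2) = x^2*y^2 - x*y*z - x^2 - y^2 + 2
trace(b^-1 a^-1 b a^-1 b^2 a^-1) = trace(b a^-1 b^2 a^-1 b^-1) * trace(a) - trace(b a^-1 b^2 a^-1 b^-1 a) = x^2*y^3*z - x*y^4 - 2*x*y^2*z^2 - x^2*y*z + y^3*z + y*z^3 + 3*x*y^2 + x*z^2 - 3*y*z - x
use: trace(b^-3 a^-1 b a^-1 b^2 a^-1) = trace(b^-1 a^-1 b a^-1 b^2 a^-1 b^-1) * trace(b) - trace(b^-1 a^-1 b a^-1 b^2 a^-1) = x^2*y^5*z - x^3*y^4 - x*y^6 - 2*x*y^4*z^2 + y^5*z + y^3*z^3 + x^3*y^2 + 5*x*y^4 + 2*x*y^2*z^2 - 5*y^3*z - y*z^3 - 5*x*y^2 - x*z^2 + 4*y*z + x

x^2*y^5*z - x^3*y^4 - x*y^6 - 2*x*y^4*z^2 + y^5*z + y^3*z^3 + x^3*y^2 + 5*x*y^4 + 2*x*y^2*z^2 - 5*y^3*z - y*z^3 - 5*x*y^2 - x*z^2 + 4*y*z + x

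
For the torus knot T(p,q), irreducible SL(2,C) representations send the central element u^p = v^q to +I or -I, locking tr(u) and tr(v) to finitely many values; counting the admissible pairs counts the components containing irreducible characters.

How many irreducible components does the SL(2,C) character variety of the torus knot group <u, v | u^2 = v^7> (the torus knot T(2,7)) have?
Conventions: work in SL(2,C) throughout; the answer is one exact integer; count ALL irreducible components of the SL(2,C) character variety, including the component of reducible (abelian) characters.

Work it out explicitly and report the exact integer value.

4

For T(2,7): irreducibility forces the central element u^2 = v^7 to one of +I, -I.
So on each irreducible component the traces are pinned: tr(u) = 2*cos(pi*alpha/2) with 1 <= alpha <= 1, tr(v) = 2*cos(pi*beta/7) with 1 <= beta <= 6.
The two central values (-1)^alpha I and (-1)^beta I must be the same matrix, so alpha and beta share a parity.
Enumerate parity-matched pairs: 1*3 odd-odd plus 0*3 even-even gives 3.
That is 3 components of irreducible characters, and with the reducible (abelian) component the total is 4.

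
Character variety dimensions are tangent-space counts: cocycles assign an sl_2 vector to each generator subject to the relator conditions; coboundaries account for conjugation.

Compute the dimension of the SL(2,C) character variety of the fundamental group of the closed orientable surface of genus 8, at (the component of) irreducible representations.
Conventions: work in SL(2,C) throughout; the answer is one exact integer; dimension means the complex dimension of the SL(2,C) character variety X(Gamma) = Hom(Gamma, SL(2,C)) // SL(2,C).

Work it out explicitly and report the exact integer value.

pi_1 of the closed genus-8 surface has 16 generators bound by the single product-of-commutators relator.
A cocycle assigns one sl_2 vector per generator subject to the relator condition d_2(z) = 0: dim of the unconstrained space is 3*2g = 48.
At an irreducible rho, H^2 = coker(d_2) vanishes (Poincare duality: H^2 is dual to H^0 = invariants = 0), so d_2 is surjective onto sl_2 and dim Z^1 = 48 - 3 = 45.
dim B^1 = 3 (coboundaries, injective at irreducible rho).
Hence dim X = 45 - 3 = 42.

42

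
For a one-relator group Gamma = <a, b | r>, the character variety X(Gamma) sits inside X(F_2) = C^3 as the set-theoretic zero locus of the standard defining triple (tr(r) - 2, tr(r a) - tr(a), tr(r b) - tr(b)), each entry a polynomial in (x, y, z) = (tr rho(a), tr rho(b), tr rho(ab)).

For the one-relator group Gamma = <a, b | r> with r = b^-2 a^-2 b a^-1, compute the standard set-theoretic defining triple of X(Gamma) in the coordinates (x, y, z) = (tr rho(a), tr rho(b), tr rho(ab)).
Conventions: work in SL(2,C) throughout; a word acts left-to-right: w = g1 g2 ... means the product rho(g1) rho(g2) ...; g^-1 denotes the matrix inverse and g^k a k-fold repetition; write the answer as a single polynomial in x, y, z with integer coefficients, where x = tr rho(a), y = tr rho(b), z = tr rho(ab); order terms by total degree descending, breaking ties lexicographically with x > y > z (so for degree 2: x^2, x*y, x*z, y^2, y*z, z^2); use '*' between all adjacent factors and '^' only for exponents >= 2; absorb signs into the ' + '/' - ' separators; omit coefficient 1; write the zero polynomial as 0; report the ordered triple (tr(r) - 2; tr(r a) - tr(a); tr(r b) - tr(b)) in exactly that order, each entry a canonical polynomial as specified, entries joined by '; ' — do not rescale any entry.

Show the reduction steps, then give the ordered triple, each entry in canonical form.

tr(b^-1) = tr(b) = y
tr(b^-1 a) = tr(a)*tr(b) - tr(a b) = x*y - z
apply: tr(a^-1 b^-1) = tr(b^-1)*tr(a) - tr(b^-1 a) = z
tr(a b a) = tr(a)*tr(b a) - tr(b) = x*z - y
use: tr(a b a b) = tr(a b)*tr(a b) - tr(1)   [split at repeated a] = z^2 - 2
tr(a b a b^-1) = tr(a b a)*tr(b) - tr(a b a b) = x*y*z - y^2 - z^2 + 2
tr(b^-2 a b a) = tr(a b a b^-1)*tr(b) - tr(a b a) = x*y^2*z - y^3 - y*z^2 - x*z + 3*y
apply: tr(b a^-1 b^-2 a) = tr(b^-2 a b)*tr(a) - tr(b^-2 a b a) = -x*y^2*z + x^2*y + y^3 + y*z^2 - 3*y
apply: tr(b a^-1 b^-2 a^-1) = tr(b a^-1 b^-2)*tr(a) - tr(b a^-1 b^-2 a) = x*y^2*z - x^2*y - y^3 - y*z^2 + x*z + 3*y
use: tr(b^-2 a^-2 b a^-1) = tr(b a^-1 b^-2 a^-1)*tr(a) - tr(b a^-1 b^-2) = x^2*y^2*z - x^3*y - x*y^3 - x*y*z^2 + x^2*z + 3*x*y - z
tr(b^-1 a^-2 b a^-1) = tr(b a^-1 b^-1 a^-1)*tr(a) - tr(b a^-1 b^-1) = x^2*y*z - x*y^2 - x*z^2 + x
assemble the triple (tr(r) - 2; tr(r a) - x; tr(r b) - y)

x^2*y^2*z - x^3*y - x*y^3 - x*y*z^2 + x^2*z + 3*x*y - z - 2; x*z - x - y; x^2*y*z - x*y^2 - x*z^2 + x - y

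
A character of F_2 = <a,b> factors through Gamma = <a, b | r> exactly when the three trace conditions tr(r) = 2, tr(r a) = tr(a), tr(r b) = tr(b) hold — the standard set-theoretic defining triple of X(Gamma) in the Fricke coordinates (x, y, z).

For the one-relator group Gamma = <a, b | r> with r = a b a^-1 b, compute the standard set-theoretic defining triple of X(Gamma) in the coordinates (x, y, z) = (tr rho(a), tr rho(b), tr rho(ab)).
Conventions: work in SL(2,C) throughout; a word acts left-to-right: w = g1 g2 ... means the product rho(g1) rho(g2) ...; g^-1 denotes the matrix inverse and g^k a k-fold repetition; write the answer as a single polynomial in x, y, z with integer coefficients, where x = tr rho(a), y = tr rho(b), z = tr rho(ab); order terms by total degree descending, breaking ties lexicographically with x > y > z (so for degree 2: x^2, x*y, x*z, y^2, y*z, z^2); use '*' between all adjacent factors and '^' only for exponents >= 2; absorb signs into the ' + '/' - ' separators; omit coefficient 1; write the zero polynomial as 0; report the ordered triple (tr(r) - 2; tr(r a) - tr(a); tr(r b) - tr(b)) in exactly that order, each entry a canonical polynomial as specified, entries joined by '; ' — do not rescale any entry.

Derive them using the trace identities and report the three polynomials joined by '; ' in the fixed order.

x*y*z - x^2 - z^2; x^2*y*z - x^3 - x*y^2 - x*z^2 + y*z + 2*x; x*y^2*z - x^2*y - y*z^2

trace(b a b) = trace(b)*trace(a b) - trace(a) = y*z - x
use: trace(b a b a) = trace(b a)*trace(b a) - trace(1)   [split at repeated b] = z^2 - 2
trace(a b a^-1 b) = trace(b a b)*trace(a) - trace(b a b a) = x*y*z - x^2 - z^2 + 2
trace(a^2 b) = trace(a)*trace(b a) - trace(b) = x*z - y
trace(a^2) = trace(a)*trace(a) - trace(1) = x^2 - 2
trace(b a^2 b) = trace(b)*trace(a^2 b) - trace(a^2) = x*y*z - x^2 - y^2 + 2
trace(b a^2 b a) = trace(a)*trace(b a b a) - trace(b a b) = x*z^2 - y*z - x
use: trace(a b a^-1 b a) = trace(b a^2 b)*trace(a) - trace(b a^2 b a) = x^2*y*z - x^3 - x*y^2 - x*z^2 + y*z + 3*x
trace(b^2 a b) = trace(b)*trace(a b^2) - trace(a b)   [square of b] = y^2*z - x*y - z
trace(b^2 a b a) = trace(b)*trace(a b a b) - trace(a b a)   [square of b] = y*z^2 - x*z - y
use: trace(a b a^-1 b^2) = trace(b^2 a b)*trace(a) - trace(b^2 a b a)   [inverse elimination on a] = x*y^2*z - x^2*y - y*z^2 + y
assemble the triple (trace(r) - 2; trace(r a) - x; trace(r b) - y)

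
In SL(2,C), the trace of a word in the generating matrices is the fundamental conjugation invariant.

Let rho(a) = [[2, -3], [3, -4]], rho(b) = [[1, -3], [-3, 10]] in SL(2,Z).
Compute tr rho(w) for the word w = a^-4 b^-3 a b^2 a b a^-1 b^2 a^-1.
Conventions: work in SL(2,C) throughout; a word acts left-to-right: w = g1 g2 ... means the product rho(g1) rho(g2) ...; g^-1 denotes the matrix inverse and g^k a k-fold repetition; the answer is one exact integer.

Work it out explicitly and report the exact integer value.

rho(a^-1) = [[-4, 3], [-3, 2]]
... * rho(a^-1) = [[-4, 3], [-3, 2]]  ->  [[7, -6], [6, -5]]
... * rho(a^-1) = [[-4, 3], [-3, 2]]  ->  [[-10, 9], [-9, 8]]
... * rho(a^-1) = [[-4, 3], [-3, 2]]  ->  [[13, -12], [12, -11]]
... * rho(b^-1) = [[10, 3], [3, 1]]  ->  [[94, 27], [87, 25]]
... * rho(b^-1) = [[10, 3], [3, 1]]  ->  [[1021, 309], [945, 286]]
... * rho(b^-1) = [[10, 3], [3, 1]]  ->  [[11137, 3372], [10308, 3121]]
... * rho(a) = [[2, -3], [3, -4]]  ->  [[32390, -46899], [29979, -43408]]
... * rho(b) = [[1, -3], [-3, 10]]  ->  [[173087, -566160], [160203, -524017]]
... * rho(b) = [[1, -3], [-3, 10]]  ->  [[1871567, -6180861], [1732254, -5720779]]
... * rho(a) = [[2, -3], [3, -4]]  ->  [[-14799449, 19108743], [-13697829, 17686354]]
... * rho(b) = [[1, -3], [-3, 10]]  ->  [[-72125678, 235485777], [-66756891, 217957027]]
... * rho(a^-1) = [[-4, 3], [-3, 2]]  ->  [[-417954619, 254594520], [-386843517, 235643381]]
... * rho(b) = [[1, -3], [-3, 10]]  ->  [[-1181738179, 3799809057], [-1093773660, 3516964361]]
... * rho(b) = [[1, -3], [-3, 10]]  ->  [[-12581165350, 41543305107], [-11644666743, 38450964590]]
... * rho(a^-1) = [[-4, 3], [-3, 2]]  ->  [[-74305253921, 45343114164], [-68774226798, 41967928951]]
tr = -74305253921 + 41967928951 = -32337324970

-32337324970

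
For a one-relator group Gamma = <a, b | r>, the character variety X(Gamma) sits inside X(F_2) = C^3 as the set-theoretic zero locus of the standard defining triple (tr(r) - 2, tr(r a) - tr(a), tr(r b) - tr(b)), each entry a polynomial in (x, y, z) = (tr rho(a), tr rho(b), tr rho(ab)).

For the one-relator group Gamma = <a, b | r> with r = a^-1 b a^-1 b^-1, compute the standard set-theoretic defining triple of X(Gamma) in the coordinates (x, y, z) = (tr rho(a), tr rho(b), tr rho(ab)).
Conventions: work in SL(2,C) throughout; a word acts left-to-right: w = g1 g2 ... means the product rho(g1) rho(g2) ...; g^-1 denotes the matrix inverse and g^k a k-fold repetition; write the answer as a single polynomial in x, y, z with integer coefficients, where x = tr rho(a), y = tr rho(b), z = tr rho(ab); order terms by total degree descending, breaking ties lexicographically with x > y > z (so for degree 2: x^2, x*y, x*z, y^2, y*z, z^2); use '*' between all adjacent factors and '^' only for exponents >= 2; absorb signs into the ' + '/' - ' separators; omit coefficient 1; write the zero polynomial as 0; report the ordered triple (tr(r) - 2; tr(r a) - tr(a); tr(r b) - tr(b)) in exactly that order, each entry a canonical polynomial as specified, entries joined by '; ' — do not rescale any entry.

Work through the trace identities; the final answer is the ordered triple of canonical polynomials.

trace(b a^-1) = trace(b) trace(a) - trace(b a)   [inverse elimination on a] = x*y - z
trace(a^-1 b a^-1) = trace(b a^-1) trace(a) - trace(b)   [inverse elimination on a] = x^2*y - x*z - y
trace(b^2) = trace(b) trace(b) - trace(1)   [square of b] = y^2 - 2
and trace(b^2 a) = trace(b) trace(a b) - trace(a)   [square of b] = y*z - x
trace(b a^-1 b) = trace(b^2) trace(a) - trace(b^2 a)   [inverse elimination on a] = x*y^2 - y*z - x
and trace(b a b a) = trace(b a) trace(b a) - trace(1)   [split at a repeated b] = z^2 - 2
trace(b a^-1 b a) = trace(b a b) trace(a) - trace(b a b a)   [inverse elimination on a] = x*y*z - x^2 - z^2 + 2
and trace(a^-1 b a^-1 b) = trace(b a^-1 b) trace(a) - trace(b a^-1 b a)   [inverse elimination on a] = x^2*y^2 - 2*x*y*z + z^2 - 2
and trace(a^-1 b a^-1 b^-1) = trace(a^-1 b a^-1) trace(b) - trace(a^-1 b a^-1 b)   [inverse elimination on b] = x*y*z - y^2 - z^2 + 2
assemble the triple (trace(r) - 2; trace(r a) - x; trace(r b) - y)

x*y*z - y^2 - z^2; 0; x^2*y - x*z - 2*y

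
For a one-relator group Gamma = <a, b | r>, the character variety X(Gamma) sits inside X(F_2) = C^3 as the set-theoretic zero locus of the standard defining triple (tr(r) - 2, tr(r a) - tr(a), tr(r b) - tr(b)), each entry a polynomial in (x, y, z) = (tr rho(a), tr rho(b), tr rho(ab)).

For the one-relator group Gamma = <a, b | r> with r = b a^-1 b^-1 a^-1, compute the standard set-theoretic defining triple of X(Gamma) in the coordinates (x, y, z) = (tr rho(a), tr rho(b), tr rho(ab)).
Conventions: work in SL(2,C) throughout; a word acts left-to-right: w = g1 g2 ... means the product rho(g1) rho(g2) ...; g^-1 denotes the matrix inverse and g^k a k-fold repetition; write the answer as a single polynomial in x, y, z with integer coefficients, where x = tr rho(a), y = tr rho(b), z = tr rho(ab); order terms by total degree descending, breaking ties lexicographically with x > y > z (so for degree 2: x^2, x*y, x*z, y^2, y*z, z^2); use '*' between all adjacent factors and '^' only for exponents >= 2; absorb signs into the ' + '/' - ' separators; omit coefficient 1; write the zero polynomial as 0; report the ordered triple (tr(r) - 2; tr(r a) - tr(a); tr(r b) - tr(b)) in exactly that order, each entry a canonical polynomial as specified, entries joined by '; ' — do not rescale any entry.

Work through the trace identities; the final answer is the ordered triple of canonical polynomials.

x*y*z - y^2 - z^2; 0; x*y^2*z - y^3 - y*z^2 - x*z + 2*y

tr(a^-1 b) = tr(b) tr(a) - tr(b a)  (eliminate a^-1) = x*y - z
tr(a^-1 b a^-1) = tr(a^-1 b) tr(a) - tr(a^-1 b a)  (eliminate a^-1) = x^2*y - x*z - y
tr(b^2) = tr(b) tr(b) - tr(1)  (reduce the b square) = y^2 - 2
tr(b^2 a) = tr(b) tr(a b) - tr(a)  (reduce the b square) = y*z - x
tr(b a^-1 b) = tr(b^2) tr(a) - tr(b^2 a)  (eliminate a^-1) = x*y^2 - y*z - x
tr(b a b a) = tr(a b) tr(a b) - tr(1)  (split on a) = z^2 - 2
tr(b a^-1 b a) = tr(b a b) tr(a) - tr(b a b a)  (eliminate a^-1) = x*y*z - x^2 - z^2 + 2
tr(a^-1 b a^-1 b) = tr(b a^-1 b) tr(a) - tr(b a^-1 b a)  (eliminate a^-1) = x^2*y^2 - 2*x*y*z + z^2 - 2
tr(b a^-1 b^-1 a^-1) = tr(a^-1 b a^-1) tr(b) - tr(a^-1 b a^-1 b)  (eliminate b^-1) = x*y*z - y^2 - z^2 + 2
tr(a^-1 b^2 a^-1) = tr(b^2 a^-1) tr(a) - tr(b^2)   [inverse elimination on a] = x^2*y^2 - x*y*z - x^2 - y^2 + 2
tr(b^3) = tr(b) tr(b^2) - tr(b)   [square of b] = y^3 - 3*y
tr(b^3 a) = tr(b) tr(a b^2) - tr(a b)   [square of b] = y^2*z - x*y - z
tr(b^2 a^-1 b) = tr(b^3) tr(a) - tr(b^3 a)   [inverse elimination on a] = x*y^3 - y^2*z - 2*x*y + z
tr(a b a) = tr(a) tr(b a) - tr(b)   [square of a] = x*z - y
tr(b a b^2 a) = tr(b) tr(a b a b) - tr(a b a)   [square of b] = y*z^2 - x*z - y
tr(b^2 a^-1 b a) = tr(b a b^2) tr(a) - tr(b a b^2 a)   [inverse elimination on a] = x*y^2*z - x^2*y - y*z^2 + y
tr(a^-1 b^2 a^-1 b) = tr(b^2 a^-1 b) tr(a) - tr(b^2 a^-1 b a)   [inverse elimination on a] = x^2*y^3 - 2*x*y^2*z - x^2*y + y*z^2 + x*z - y
tr(b a^-1 b^-1 a^-1 b) = tr(a^-1 b^2 a^-1) tr(b) - tr(a^-1 b^2 a^-1 b)   [inverse elimination on b] = x*y^2*z - y^3 - y*z^2 - x*z + 3*y
assemble the triple (tr(r) - 2; tr(r a) - x; tr(r b) - y)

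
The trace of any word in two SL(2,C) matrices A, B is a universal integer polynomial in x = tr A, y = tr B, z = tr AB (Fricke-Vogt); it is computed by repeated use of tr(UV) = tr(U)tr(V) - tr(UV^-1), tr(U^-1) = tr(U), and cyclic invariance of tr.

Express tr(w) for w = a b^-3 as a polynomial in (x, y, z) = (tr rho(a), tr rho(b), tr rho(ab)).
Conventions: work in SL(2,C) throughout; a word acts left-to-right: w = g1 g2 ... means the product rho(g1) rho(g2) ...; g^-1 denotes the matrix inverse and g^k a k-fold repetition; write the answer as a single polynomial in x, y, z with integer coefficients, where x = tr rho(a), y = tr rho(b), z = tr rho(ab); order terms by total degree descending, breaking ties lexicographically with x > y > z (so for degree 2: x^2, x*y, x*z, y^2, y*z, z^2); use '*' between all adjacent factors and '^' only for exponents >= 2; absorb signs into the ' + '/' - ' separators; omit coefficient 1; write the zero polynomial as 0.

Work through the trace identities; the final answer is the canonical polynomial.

tr(a b^-1) = tr(a) * tr(b) - tr(a b)   [inverse elimination on b] = x*y - z
and tr(b^-1 a b^-1) = tr(a b^-1) * tr(b) - tr(a)   [inverse elimination on b] = x*y^2 - y*z - x
tr(a b^-3) = tr(b^-1 a b^-1) * tr(b) - tr(b^-1 a)   [inverse elimination on b] = x*y^3 - y^2*z - 2*x*y + z

x*y^3 - y^2*z - 2*x*y + z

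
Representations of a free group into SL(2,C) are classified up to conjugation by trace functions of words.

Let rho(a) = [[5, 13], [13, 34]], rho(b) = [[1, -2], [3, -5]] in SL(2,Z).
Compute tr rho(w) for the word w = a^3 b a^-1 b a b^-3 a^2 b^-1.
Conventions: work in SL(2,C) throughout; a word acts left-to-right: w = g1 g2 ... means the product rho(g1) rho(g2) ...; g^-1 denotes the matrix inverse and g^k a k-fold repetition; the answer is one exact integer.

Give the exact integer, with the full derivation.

20495297534

rho(a) = [[5, 13], [13, 34]]
... * rho(a) = [[5, 13], [13, 34]]  ->  [[194, 507], [507, 1325]]
... * rho(a) = [[5, 13], [13, 34]]  ->  [[7561, 19760], [19760, 51641]]
... * rho(b) = [[1, -2], [3, -5]]  ->  [[66841, -113922], [174683, -297725]]
... * rho(a^-1) = [[34, -13], [-13, 5]]  ->  [[3753580, -1438543], [9809647, -3759504]]
... * rho(b) = [[1, -2], [3, -5]]  ->  [[-562049, -314445], [-1468865, -821774]]
... * rho(a) = [[5, 13], [13, 34]]  ->  [[-6898030, -17997767], [-18027387, -47035561]]
... * rho(b^-1) = [[-5, 2], [-3, 1]]  ->  [[88483451, -31793827], [231243618, -83090335]]
... * rho(b^-1) = [[-5, 2], [-3, 1]]  ->  [[-347035774, 145173075], [-906947085, 379396901]]
... * rho(b^-1) = [[-5, 2], [-3, 1]]  ->  [[1299659645, -548898473], [3396544722, -1434497269]]
... * rho(a) = [[5, 13], [13, 34]]  ->  [[-637381924, -1766972697], [-1665740887, -4617825760]]
... * rho(a) = [[5, 13], [13, 34]]  ->  [[-26157554681, -68363036710], [-68360439315, -178660707371]]
... * rho(b^-1) = [[-5, 2], [-3, 1]]  ->  [[335876883535, -120678146072], [877784318688, -315381586001]]
tr = 335876883535 + -315381586001 = 20495297534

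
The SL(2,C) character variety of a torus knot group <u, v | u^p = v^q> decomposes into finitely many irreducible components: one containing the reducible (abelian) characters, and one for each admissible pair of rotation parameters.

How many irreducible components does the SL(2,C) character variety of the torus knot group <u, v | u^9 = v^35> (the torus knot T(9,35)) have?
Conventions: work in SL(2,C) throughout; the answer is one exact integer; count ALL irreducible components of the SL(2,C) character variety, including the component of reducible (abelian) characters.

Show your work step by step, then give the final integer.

137

Gamma = < u, v | u^9 = v^35 > (torus knot T(9,35)); the central element u^9 = v^35 acts as +I or -I in any irreducible SL(2,C) representation.
So on each irreducible component the traces are pinned: tr(u) = 2*cos(pi*alpha/9) with 1 <= alpha <= 8, tr(v) = 2*cos(pi*beta/35) with 1 <= beta <= 34.
u^9 = (-1)^alpha I and v^35 = (-1)^beta I must agree, so alpha and beta have equal parity.
Counting: 4 odd alphas x 17 odd betas + 4 even alphas x 17 even betas = 68 + 68 = 136.
That is 136 components of irreducible characters, and with the reducible (abelian) component the total is 137.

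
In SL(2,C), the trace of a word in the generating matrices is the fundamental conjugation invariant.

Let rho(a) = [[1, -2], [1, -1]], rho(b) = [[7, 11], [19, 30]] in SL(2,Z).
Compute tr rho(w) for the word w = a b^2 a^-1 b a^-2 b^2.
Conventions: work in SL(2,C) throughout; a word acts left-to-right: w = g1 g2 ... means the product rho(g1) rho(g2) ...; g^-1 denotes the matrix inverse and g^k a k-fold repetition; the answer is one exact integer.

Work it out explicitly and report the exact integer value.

126539963

rho(a) = [[1, -2], [1, -1]]
... * rho(b) = [[7, 11], [19, 30]]  ->  [[-31, -49], [-12, -19]]
... * rho(b) = [[7, 11], [19, 30]]  ->  [[-1148, -1811], [-445, -702]]
... * rho(a^-1) = [[-1, 2], [-1, 1]]  ->  [[2959, -4107], [1147, -1592]]
... * rho(b) = [[7, 11], [19, 30]]  ->  [[-57320, -90661], [-22219, -35143]]
... * rho(a^-1) = [[-1, 2], [-1, 1]]  ->  [[147981, -205301], [57362, -79581]]
... * rho(a^-1) = [[-1, 2], [-1, 1]]  ->  [[57320, 90661], [22219, 35143]]
... * rho(b) = [[7, 11], [19, 30]]  ->  [[2123799, 3350350], [823250, 1298699]]
... * rho(b) = [[7, 11], [19, 30]]  ->  [[78523243, 123872289], [30438031, 48016720]]
tr = 78523243 + 48016720 = 126539963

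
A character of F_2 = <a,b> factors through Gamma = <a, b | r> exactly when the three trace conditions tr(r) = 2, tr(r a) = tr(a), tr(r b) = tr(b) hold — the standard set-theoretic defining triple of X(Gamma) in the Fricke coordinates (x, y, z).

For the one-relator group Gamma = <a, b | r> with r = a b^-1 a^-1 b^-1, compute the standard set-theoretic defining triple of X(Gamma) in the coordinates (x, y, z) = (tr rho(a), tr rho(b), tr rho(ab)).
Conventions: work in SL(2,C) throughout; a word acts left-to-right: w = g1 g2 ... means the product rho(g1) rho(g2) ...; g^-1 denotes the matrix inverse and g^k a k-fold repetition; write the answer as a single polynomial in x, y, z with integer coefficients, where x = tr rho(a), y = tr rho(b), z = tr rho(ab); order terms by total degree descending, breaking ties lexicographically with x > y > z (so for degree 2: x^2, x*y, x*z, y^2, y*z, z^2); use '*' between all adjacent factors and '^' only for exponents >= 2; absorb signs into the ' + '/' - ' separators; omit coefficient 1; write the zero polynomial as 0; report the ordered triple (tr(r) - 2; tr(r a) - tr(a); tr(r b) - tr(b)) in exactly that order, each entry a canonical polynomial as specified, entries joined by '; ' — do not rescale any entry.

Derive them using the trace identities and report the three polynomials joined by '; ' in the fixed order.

x*y*z - x^2 - z^2; x^2*y*z - x^3 - x*z^2 - y*z + 2*x; 0

next, trace(b^-1) = trace(b) = y
next, trace(b a b) = trace(b) trace(a b) - trace(a) = y*z - x
trace(b a b a) = trace(b a) trace(b a) - trace(1) = z^2 - 2
trace(a b a^-1 b) = trace(b a b) trace(a) - trace(b a b a) = x*y*z - x^2 - z^2 + 2
and trace(a^-1 b^-1 a b) = trace(a b a^-1) trace(b) - trace(a b a^-1 b) = -x*y*z + x^2 + y^2 + z^2 - 2
and trace(a b^-1 a^-1 b^-1) = trace(a^-1 b^-1 a) trace(b) - trace(a^-1 b^-1 a b) = x*y*z - x^2 - z^2 + 2
trace(a^2) = trace(a) trace(a) - trace(1) = x^2 - 2
and trace(a^2 b) = trace(a) trace(b a) - trace(b) = x*z - y
trace(b^-1 a^2) = trace(a^2) trace(b) - trace(a^2 b) = x^2*y - x*z - y
and trace(b^-1 a^2 b^-1) = trace(b^-1 a^2) trace(b) - trace(b^-1 a^2 b) = x^2*y^2 - x*y*z - x^2 - y^2 + 2
next, trace(a^3) = trace(a) trace(a^2) - trace(a) = x^3 - 3*x
next, trace(a^3 b) = trace(a) trace(a b a) - trace(a b) = x^2*z - x*y - z
trace(a b^-1 a^2) = trace(a^3) trace(b) - trace(a^3 b) = x^3*y - x^2*z - 2*x*y + z
next, trace(a^2 b a b) = trace(a) trace(b a b a) - trace(b a b) = x*z^2 - y*z - x
trace(a b^-1 a^2 b) = trace(a^2 b a) trace(b) - trace(a^2 b a b) = x^2*y*z - x*y^2 - x*z^2 + x
trace(b^-1 a^2 b^-1 a) = trace(a b^-1 a^2) trace(b) - trace(a b^-1 a^2 b) = x^3*y^2 - 2*x^2*y*z - x*y^2 + x*z^2 + y*z - x
trace(a b^-1 a^-1 b^-1 a) = trace(b^-1 a^2 b^-1) trace(a) - trace(b^-1 a^2 b^-1 a) = x^2*y*z - x^3 - x*z^2 - y*z + 3*x
assemble the triple (trace(r) - 2; trace(r a) - x; trace(r b) - y)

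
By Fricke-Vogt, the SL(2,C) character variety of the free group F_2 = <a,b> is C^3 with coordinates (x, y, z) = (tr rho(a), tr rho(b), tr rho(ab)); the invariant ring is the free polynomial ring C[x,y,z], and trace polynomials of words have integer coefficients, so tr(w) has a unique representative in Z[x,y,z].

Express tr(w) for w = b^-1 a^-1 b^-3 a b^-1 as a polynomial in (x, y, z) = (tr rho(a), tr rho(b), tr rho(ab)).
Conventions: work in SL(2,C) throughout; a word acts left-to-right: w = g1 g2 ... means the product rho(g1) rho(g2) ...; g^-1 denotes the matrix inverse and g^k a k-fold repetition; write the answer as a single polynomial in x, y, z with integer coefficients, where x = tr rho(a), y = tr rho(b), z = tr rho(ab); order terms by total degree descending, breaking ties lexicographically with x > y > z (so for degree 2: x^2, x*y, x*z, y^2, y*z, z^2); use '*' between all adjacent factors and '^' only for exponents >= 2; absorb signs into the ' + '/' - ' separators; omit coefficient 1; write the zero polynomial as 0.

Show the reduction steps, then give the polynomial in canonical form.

x*y^4*z - x^2*y^3 - y^3*z^2 - x*y^2*z + x^2*y + y*z^2 + y

tr(b^-1) = tr(b) = y
tr(b^-2) = tr(b^-1)*tr(b) - tr(1)   [inverse elimination on b] = y^2 - 2
and tr(b a b) = tr(b)*tr(a b) - tr(a)   [square of b] = y*z - x
tr(b a b a) = tr(a b)*tr(a b) - tr(1)   [split at a repeated a] = z^2 - 2
and tr(a b a^-1 b) = tr(b a b)*tr(a) - tr(b a b a)   [inverse elimination on a] = x*y*z - x^2 - z^2 + 2
and tr(b^-1 a b a^-1) = tr(a b a^-1)*tr(b) - tr(a b a^-1 b)   [inverse elimination on b] = -x*y*z + x^2 + y^2 + z^2 - 2
tr(a^-1 b^-2 a b) = tr(b^-1 a b a^-1)*tr(b) - tr(b^-1 a b a^-1 b)   [inverse elimination on b] = -x*y^2*z + x^2*y + y^3 + y*z^2 - 3*y
tr(b^-1 a^-1 b^-2 a) = tr(a^-1 b^-2 a)*tr(b) - tr(a^-1 b^-2 a b)   [inverse elimination on b] = x*y^2*z - x^2*y - y*z^2 + y
tr(b^-1 a b^-2 a^-1 b^-1) = tr(b^-1 a^-1 b^-2 a)*tr(b) - tr(b^-1 a^-1 b^-2 a b)   [inverse elimination on b] = x*y^3*z - x^2*y^2 - y^2*z^2 + 2
next, tr(b^-1 a b^-2 a^-1) = tr(b^-1 a^-1 b^-1 a)*tr(b) - tr(b^-1 a^-1 b^-1 a b)   [inverse elimination on b] = x*y^2*z - x^2*y - y*z^2 + y
tr(b^-1 a^-1 b^-3 a b^-1) = tr(b^-1 a b^-2 a^-1 b^-1)*tr(b) - tr(b^-1 a b^-2 a^-1)   [inverse elimination on b] = x*y^4*z - x^2*y^3 - y^3*z^2 - x*y^2*z + x^2*y + y*z^2 + y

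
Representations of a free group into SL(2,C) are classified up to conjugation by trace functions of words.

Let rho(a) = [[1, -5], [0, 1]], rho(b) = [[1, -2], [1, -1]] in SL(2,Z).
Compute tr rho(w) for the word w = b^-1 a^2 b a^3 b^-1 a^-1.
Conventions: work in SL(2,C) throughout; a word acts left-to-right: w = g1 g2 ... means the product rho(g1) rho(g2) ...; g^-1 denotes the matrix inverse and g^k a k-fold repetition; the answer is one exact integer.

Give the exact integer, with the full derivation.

rho(b^-1) = [[-1, 2], [-1, 1]]
... * rho(a) = [[1, -5], [0, 1]]  ->  [[-1, 7], [-1, 6]]
... * rho(a) = [[1, -5], [0, 1]]  ->  [[-1, 12], [-1, 11]]
... * rho(b) = [[1, -2], [1, -1]]  ->  [[11, -10], [10, -9]]
... * rho(a) = [[1, -5], [0, 1]]  ->  [[11, -65], [10, -59]]
... * rho(a) = [[1, -5], [0, 1]]  ->  [[11, -120], [10, -109]]
... * rho(a) = [[1, -5], [0, 1]]  ->  [[11, -175], [10, -159]]
... * rho(b^-1) = [[-1, 2], [-1, 1]]  ->  [[164, -153], [149, -139]]
... * rho(a^-1) = [[1, 5], [0, 1]]  ->  [[164, 667], [149, 606]]
tr = 164 + 606 = 770

770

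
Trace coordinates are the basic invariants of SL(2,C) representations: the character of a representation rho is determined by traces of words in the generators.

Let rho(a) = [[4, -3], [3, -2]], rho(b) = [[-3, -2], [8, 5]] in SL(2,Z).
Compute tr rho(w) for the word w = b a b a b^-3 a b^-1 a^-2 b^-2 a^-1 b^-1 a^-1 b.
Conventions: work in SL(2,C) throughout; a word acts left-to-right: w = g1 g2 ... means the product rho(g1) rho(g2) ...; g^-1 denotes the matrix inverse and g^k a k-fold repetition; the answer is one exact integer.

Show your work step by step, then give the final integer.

-555847447822

rho(b) = [[-3, -2], [8, 5]]
... * rho(a) = [[4, -3], [3, -2]]  ->  [[-18, 13], [47, -34]]
... * rho(b) = [[-3, -2], [8, 5]]  ->  [[158, 101], [-413, -264]]
... * rho(a) = [[4, -3], [3, -2]]  ->  [[935, -676], [-2444, 1767]]
... * rho(b^-1) = [[5, 2], [-8, -3]]  ->  [[10083, 3898], [-26356, -10189]]
... * rho(b^-1) = [[5, 2], [-8, -3]]  ->  [[19231, 8472], [-50268, -22145]]
... * rho(b^-1) = [[5, 2], [-8, -3]]  ->  [[28379, 13046], [-74180, -34101]]
... * rho(a) = [[4, -3], [3, -2]]  ->  [[152654, -111229], [-399023, 290742]]
... * rho(b^-1) = [[5, 2], [-8, -3]]  ->  [[1653102, 638995], [-4321051, -1670272]]
... * rho(a^-1) = [[-2, 3], [-3, 4]]  ->  [[-5223189, 7515286], [13652918, -19644241]]
... * rho(a^-1) = [[-2, 3], [-3, 4]]  ->  [[-12099480, 14391577], [31626887, -37618210]]
... * rho(b^-1) = [[5, 2], [-8, -3]]  ->  [[-175630016, -67373691], [459080115, 176108404]]
... * rho(b^-1) = [[5, 2], [-8, -3]]  ->  [[-339160552, -149138959], [886533343, 389835018]]
... * rho(a^-1) = [[-2, 3], [-3, 4]]  ->  [[1125737981, -1614037492], [-2942571740, 4218940101]]
... * rho(b^-1) = [[5, 2], [-8, -3]]  ->  [[18540989841, 7093588438], [-48464379508, -18541963783]]
... * rho(a^-1) = [[-2, 3], [-3, 4]]  ->  [[-58362744996, 83997323275], [152554650365, -219560993656]]
... * rho(b) = [[-3, -2], [8, 5]]  ->  [[847066821188, 536712106367], [-2214151900343, -1402914269010]]
tr = 847066821188 + -1402914269010 = -555847447822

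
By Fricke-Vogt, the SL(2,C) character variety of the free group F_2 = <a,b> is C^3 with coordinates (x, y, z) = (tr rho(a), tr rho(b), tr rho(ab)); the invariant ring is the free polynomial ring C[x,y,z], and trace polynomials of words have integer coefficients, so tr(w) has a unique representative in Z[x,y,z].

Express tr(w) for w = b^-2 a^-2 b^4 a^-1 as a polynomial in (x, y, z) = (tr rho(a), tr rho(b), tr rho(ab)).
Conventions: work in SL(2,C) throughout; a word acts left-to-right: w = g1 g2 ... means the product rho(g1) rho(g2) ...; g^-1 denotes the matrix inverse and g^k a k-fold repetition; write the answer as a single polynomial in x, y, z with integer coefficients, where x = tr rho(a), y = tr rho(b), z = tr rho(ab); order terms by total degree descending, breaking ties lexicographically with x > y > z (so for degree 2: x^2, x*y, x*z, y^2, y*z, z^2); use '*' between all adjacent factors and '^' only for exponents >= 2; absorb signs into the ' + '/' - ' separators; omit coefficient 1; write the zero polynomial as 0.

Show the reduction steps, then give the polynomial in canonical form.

x^2*y^5*z - x^3*y^4 - x*y^6 - x*y^4*z^2 - 2*x^2*y^3*z + 3*x^3*y^2 + 6*x*y^4 + 2*x*y^2*z^2 - x^2*y*z - x^3 - 10*x*y^2 + y*z + 3*x

reduce: trace(b^2) = trace(b) trace(b) - trace(1)   [square of b] = y^2 - 2
trace(b^2 a) = trace(b) trace(a b) - trace(a)   [square of b] = y*z - x
reduce: trace(a^-1 b^2) = trace(b^2) trace(a) - trace(b^2 a)   [inverse elimination on a] = x*y^2 - y*z - x
trace(a^-2 b^2) = trace(a^-1 b^2) trace(a) - trace(a^-1 b^2 a)   [inverse elimination on a] = x^2*y^2 - x*y*z - x^2 - y^2 + 2
trace(a^2 b) = trace(a) trace(b a) - trace(b)   [square of a] = x*z - y
so trace(a^2) = trace(a) trace(a) - trace(1)   [square of a] = x^2 - 2
so trace(a^2 b^2) = trace(b) trace(a^2 b) - trace(a^2)   [square of b] = x*y*z - x^2 - y^2 + 2
trace(a^2 b^3) = trace(b) trace(a^2 b^2) - trace(a^2 b)   [square of b] = x*y^2*z - x^2*y - y^3 - x*z + 3*y
trace(a b^4 a) = trace(b) trace(a^2 b^3) - trace(a^2 b^2)   [square of b] = x*y^3*z - x^2*y^2 - y^4 - 2*x*y*z + x^2 + 4*y^2 - 2
reduce: trace(a b a b) = trace(b a) trace(b a) - trace(1)   [split at a repeated b] = z^2 - 2
reduce: trace(a b a b^2) = trace(b) trace(a b a b) - trace(a b a)   [square of b] = y*z^2 - x*z - y
so trace(b^2 a b a b) = trace(b) trace(a b a b^2) - trace(a b a b)   [square of b] = y^2*z^2 - x*y*z - y^2 - z^2 + 2
so trace(a b^4 a b) = trace(b) trace(b^2 a b a b) - trace(b^2 a b a)   [square of b] = y^3*z^2 - x*y^2*z - y^3 - 2*y*z^2 + x*z + 3*y
trace(a b^4 a b^-1) = trace(a b^4 a) trace(b) - trace(a b^4 a b)   [inverse elimination on b] = x*y^4*z - x^2*y^3 - y^5 - y^3*z^2 - x*y^2*z + x^2*y + 5*y^3 + 2*y*z^2 - x*z - 5*y
trace(b^4 a b^-2 a) = trace(a b^4 a b^-1) trace(b) - trace(a b^4 a)   [inverse elimination on b] = x*y^5*z - x^2*y^4 - y^6 - y^4*z^2 - 2*x*y^3*z + 2*x^2*y^2 + 6*y^4 + 2*y^2*z^2 + x*y*z - x^2 - 9*y^2 + 2
reduce: trace(b^4 a b^-2 a^-1) = trace(b^4 a b^-2) trace(a) - trace(b^4 a b^-2 a)   [inverse elimination on a] = -x*y^5*z + x^2*y^4 + y^6 + y^4*z^2 + 2*x*y^3*z - 2*x^2*y^2 - 6*y^4 - 2*y^2*z^2 + 9*y^2 - 2
reduce: trace(b^-2 a^-2 b^4 a) = trace(b^4 a b^-2 a^-1) trace(a) - trace(b^4 a b^-2)   [inverse elimination on a] = -x^2*y^5*z + x^3*y^4 + x*y^6 + x*y^4*z^2 + 2*x^2*y^3*z - 2*x^3*y^2 - 6*x*y^4 - 2*x*y^2*z^2 + 9*x*y^2 - y*z - x
trace(b^-2 a^-2 b^4 a^-1) = trace(b^-2 a^-2 b^4) trace(a) - trace(b^-2 a^-2 b^4 a)   [inverse elimination on a] = x^2*y^5*z - x^3*y^4 - x*y^6 - x*y^4*z^2 - 2*x^2*y^3*z + 3*x^3*y^2 + 6*x*y^4 + 2*x*y^2*z^2 - x^2*y*z - x^3 - 10*x*y^2 + y*z + 3*x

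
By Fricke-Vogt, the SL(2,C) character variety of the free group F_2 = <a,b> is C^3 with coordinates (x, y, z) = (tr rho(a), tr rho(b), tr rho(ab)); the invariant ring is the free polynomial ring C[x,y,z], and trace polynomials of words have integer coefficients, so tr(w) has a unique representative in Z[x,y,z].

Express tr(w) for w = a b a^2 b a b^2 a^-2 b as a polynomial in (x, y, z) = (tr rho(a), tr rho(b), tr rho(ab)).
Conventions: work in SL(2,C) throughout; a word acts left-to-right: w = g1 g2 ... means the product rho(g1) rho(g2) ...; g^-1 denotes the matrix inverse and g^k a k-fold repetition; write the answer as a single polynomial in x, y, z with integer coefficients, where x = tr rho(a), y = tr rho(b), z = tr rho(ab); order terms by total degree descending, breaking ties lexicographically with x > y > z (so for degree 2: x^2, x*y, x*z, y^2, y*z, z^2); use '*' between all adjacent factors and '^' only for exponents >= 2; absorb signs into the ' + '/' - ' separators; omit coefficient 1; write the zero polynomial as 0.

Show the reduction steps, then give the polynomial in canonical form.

trace(a b a b) = trace(a b) * trace(a b) - trace(1)   [split at repeated a] = z^2 - 2
trace(b a b a b a) = trace(a b a b) * trace(a b) - trace(b a)   [split at repeated a] = z^3 - 3*z
use: trace(a b a) = trace(a) * trace(b a) - trace(b) = x*z - y
trace(b a b a b) = trace(b) * trace(a b a b) - trace(a b a) = y*z^2 - x*z - y
trace(a b a^2 b a b) = trace(a) * trace(b a b a b a) - trace(b a b a b) = x*z^3 - y*z^2 - 2*x*z + y
trace(b a b) = trace(b) * trace(a b) - trace(a) = y*z - x
use: trace(b a^2 b a) = trace(a) * trace(b a b a) - trace(b a b) = x*z^2 - y*z - x
apply: trace(a^2) = trace(a) * trace(a) - trace(1) = x^2 - 2
trace(b a^2 b) = trace(b) * trace(a^2 b) - trace(a^2) = x*y*z - x^2 - y^2 + 2
use: trace(a b a^2 b a) = trace(a) * trace(b a^2 b a) - trace(b a^2 b) = x^2*z^2 - 2*x*y*z + y^2 - 2
trace(a b a^2 b a b^2) = trace(b) * trace(a b a^2 b a b) - trace(a b a^2 b a) = x*y*z^3 - x^2*z^2 - y^2*z^2 + 2
trace(b a b a^2 b a b^2) = trace(b) * trace(a b a^2 b a b^2) - trace(a b a^2 b a b) = x*y^2*z^3 - x^2*y*z^2 - y^3*z^2 - x*z^3 + y*z^2 + 2*x*z + y
use: trace(a b a b a b a b) = trace(b a b a b a) * trace(b a) - trace(a b a b)   [split at repeated b] = z^4 - 4*z^2 + 2
apply: trace(b a b^2 a b a b a) = trace(b) * trace(a b a b a b a b) - trace(a b a b a b a) = y*z^4 - x*z^3 - 3*y*z^2 + 2*x*z + y
use: trace(a b a b^2 a b) = trace(b) * trace(a b a b a b) - trace(a b a b a) = y*z^3 - x*z^2 - 2*y*z + x
trace(b a b^2) = trace(b) * trace(a b^2) - trace(a b) = y^2*z - x*y - z
trace(a b a b^2 a) = trace(a) * trace(b a b^2 a) - trace(b a b^2) = x*y*z^2 - x^2*z - y^2*z + z
trace(b a b^2 a b a b) = trace(b) * trace(a b a b^2 a b) - trace(a b a b^2 a) = y^2*z^3 - 2*x*y*z^2 + x^2*z - y^2*z + x*y - z
use: trace(b a b a^2 b a b^2 a) = trace(a) * trace(b a b^2 a b a b a) - trace(b a b^2 a b a b) = x*y*z^4 - x^2*z^3 - y^2*z^3 - x*y*z^2 + x^2*z + y^2*z + z
trace(a^-1 b a b a^2 b a b^2) = trace(b a b a^2 b a b^2) * trace(a) - trace(b a b a^2 b a b^2 a) = x^2*y^2*z^3 - x^3*y*z^2 - x*y^3*z^2 - x*y*z^4 + y^2*z^3 + 2*x*y*z^2 + x^2*z - y^2*z + x*y - z
trace(a b a^2 b a b^2 a^-2 b) = trace(a^-1 b a b a^2 b a b^2) * trace(a) - trace(a^-1 b a b a^2 b a b^2 a) = x^3*y^2*z^3 - x^4*y*z^2 - x^2*y^3*z^2 - x^2*y*z^4 + 3*x^2*y*z^2 + y^3*z^2 + x^3*z - x*y^2*z + x*z^3 + x^2*y - y*z^2 - 3*x*z - y

x^3*y^2*z^3 - x^4*y*z^2 - x^2*y^3*z^2 - x^2*y*z^4 + 3*x^2*y*z^2 + y^3*z^2 + x^3*z - x*y^2*z + x*z^3 + x^2*y - y*z^2 - 3*x*z - y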